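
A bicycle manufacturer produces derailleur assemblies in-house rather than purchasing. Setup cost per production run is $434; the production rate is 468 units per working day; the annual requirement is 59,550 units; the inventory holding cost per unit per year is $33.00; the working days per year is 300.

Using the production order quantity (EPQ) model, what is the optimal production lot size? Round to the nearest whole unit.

1,649 units

d = 59,550/300 = 198.5000 units/day;  effective holding cost H(1 − d/p) = 33·(1 − 198.5000/468) = 19.00321
Q* = √(2DS / H_eff) = √(2·59,550·434 / 19.00321) ≈ 1,649.25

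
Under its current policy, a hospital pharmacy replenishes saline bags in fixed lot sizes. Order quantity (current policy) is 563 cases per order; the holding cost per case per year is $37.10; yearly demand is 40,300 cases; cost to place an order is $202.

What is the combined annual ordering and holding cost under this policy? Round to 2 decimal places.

Orders/yr = 40,300/563 = 71.581; ordering cost = 71.581 × $202 = $14,459.33
Average inventory = 563/2 = 281.5; holding cost = 281.5 × $37.1 = $10,443.65
Total = $14,459.33 + $10,443.65 = $24,902.98

$24,902.98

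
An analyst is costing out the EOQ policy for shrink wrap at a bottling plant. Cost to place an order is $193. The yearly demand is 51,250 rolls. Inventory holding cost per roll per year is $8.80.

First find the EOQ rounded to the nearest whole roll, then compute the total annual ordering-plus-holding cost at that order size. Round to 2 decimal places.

Q* = √(2·D·S / H) = √(2·51,250·193 / 8.8) = √2,248,011.4 ≈ 1,499.34 → Q = 1,499 rolls
Annual ordering cost = (D/Q)·S = (51,250/1,499) × 193 = $6,598.57
Annual holding cost  = (Q/2)·H = (1,499/2) × 8.8 = $6,595.60
Total = $6,598.57 + $6,595.60 = $13,194.17

$13,194.17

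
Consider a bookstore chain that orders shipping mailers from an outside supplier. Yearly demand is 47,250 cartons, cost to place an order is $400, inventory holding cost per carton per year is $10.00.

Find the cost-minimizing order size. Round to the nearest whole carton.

1,944 cartons

EOQ = √(2DS/H) = √(2 × 47,250 × 400 / 10)
    = √(3,780,000.00) ≈ 1,944.22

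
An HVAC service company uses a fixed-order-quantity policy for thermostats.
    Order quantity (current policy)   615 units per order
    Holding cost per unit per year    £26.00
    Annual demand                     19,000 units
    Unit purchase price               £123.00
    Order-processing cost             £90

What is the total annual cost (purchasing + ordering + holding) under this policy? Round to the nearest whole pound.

£2,347,775

Orders/yr = 19,000/615 = 30.894; ordering cost = 30.894 × £90 = £2,780.49
Average inventory = 615/2 = 307.5; holding cost = 307.5 × £26 = £7,995.00
Purchase cost = D·C = 19,000 × 123 = £2,337,000.00
Total = £2,780.49 + £7,995.00 + £2,337,000.00 = £2,347,775.49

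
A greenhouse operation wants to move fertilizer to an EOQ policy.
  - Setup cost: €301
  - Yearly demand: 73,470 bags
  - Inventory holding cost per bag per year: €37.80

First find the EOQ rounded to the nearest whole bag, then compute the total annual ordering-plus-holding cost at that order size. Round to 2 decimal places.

€40,888.31

Optimal lot size Q* = (2 × 73,470 × €301 / €37.8)^½ ≈ 1,081.70 → Q = 1,082 bags
Orders/yr = 73,470/1,082 = 67.902; ordering cost = 67.902 × €301 = €20,438.51
Average inventory = 1,082/2 = 541; holding cost = 541 × €37.8 = €20,449.80
Total = €20,438.51 + €20,449.80 = €40,888.31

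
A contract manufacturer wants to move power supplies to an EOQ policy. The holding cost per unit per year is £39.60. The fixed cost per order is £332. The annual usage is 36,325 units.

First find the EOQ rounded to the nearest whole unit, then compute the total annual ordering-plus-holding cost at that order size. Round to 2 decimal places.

Q* = √(2·D·S / H) = √(2·36,325·332 / 39.6) = √609,085.9 ≈ 780.44 → Q = 780 units
Annual ordering cost = (D/Q)·S = (36,325/780) × 332 = £15,461.41
Annual holding cost  = (Q/2)·H = (780/2) × 39.6 = £15,444.00
Total = £15,461.41 + £15,444.00 = £30,905.41

£30,905.41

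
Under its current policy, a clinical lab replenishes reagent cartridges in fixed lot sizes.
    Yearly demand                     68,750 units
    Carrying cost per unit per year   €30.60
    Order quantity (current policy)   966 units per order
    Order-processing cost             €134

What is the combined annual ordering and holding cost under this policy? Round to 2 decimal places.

€24,316.55

Annual ordering cost = (D/Q)·S = (68,750/966) × 134 = €9,536.75
Annual holding cost  = (Q/2)·H = (966/2) × 30.6 = €14,779.80
Total = €9,536.75 + €14,779.80 = €24,316.55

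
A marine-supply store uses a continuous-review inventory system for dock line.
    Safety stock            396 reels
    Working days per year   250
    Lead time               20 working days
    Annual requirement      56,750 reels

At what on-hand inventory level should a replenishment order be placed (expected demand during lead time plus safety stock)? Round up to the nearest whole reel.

4,936 reels

Daily demand d = 56,750 / 250 = 227.000 reels/day
Demand during lead time = 227.000 × 20 = 4,540.00
Reorder point = 4,540.00 + 396 = 4,936.00 → round up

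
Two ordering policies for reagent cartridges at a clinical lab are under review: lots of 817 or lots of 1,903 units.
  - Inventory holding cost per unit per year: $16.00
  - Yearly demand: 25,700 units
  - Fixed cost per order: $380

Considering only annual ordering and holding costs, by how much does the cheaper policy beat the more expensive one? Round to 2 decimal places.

TC(Q) = (D/Q)S + (Q/2)H
TC(817) = (25,700/817)×380 + (817/2)×16 = $18,489.49
TC(1,903) = (25,700/1,903)×380 + (1,903/2)×16 = $20,355.90
|ΔTC| = |$18,489.49 − $20,355.90| = $1,866.41

$1,866.41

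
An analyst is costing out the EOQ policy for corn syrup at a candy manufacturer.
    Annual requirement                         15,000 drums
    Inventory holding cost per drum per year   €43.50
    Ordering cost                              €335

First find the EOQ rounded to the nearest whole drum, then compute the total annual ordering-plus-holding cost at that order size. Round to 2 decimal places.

2DS/H = 2·15,000·335/43.5 = 231,034.48
EOQ = √231,034.48 ≈ 480.66 → Q = 481 drums
Orders/yr = 15,000/481 = 31.185; ordering cost = 31.185 × €335 = €10,446.99
Average inventory = 481/2 = 240.5; holding cost = 240.5 × €43.5 = €10,461.75
Total = €10,446.99 + €10,461.75 = €20,908.74

€20,908.74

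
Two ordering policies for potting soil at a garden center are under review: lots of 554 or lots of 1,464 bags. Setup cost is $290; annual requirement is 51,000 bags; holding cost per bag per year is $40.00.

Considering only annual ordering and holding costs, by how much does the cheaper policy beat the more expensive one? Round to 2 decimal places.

$1,605.71

For each Q, cost = (D/Q)·S + (Q/2)·H.
TC(554) = (51,000/554)×290 + (554/2)×40 = $37,776.75
TC(1,464) = (51,000/1,464)×290 + (1,464/2)×40 = $39,382.46
Cheaper: Q = 554.  Difference = $1,605.71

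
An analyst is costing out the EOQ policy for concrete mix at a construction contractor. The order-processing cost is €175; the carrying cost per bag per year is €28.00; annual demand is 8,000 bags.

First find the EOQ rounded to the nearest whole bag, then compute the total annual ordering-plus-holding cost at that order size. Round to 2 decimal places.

€8,854.38

Q* = √(2·D·S / H) = √(2·8,000·175 / 28) = √100,000.0 ≈ 316.23 → Q = 316 bags
Orders/yr = 8,000/316 = 25.316; ordering cost = 25.316 × €175 = €4,430.38
Average inventory = 316/2 = 158; holding cost = 158 × €28 = €4,424.00
Total = €4,430.38 + €4,424.00 = €8,854.38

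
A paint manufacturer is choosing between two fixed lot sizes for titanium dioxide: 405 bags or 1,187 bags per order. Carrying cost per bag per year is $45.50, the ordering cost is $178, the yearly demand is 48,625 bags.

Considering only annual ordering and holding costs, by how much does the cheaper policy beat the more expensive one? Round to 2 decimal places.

$3,711.21

For each Q, cost = (D/Q)·S + (Q/2)·H.
TC(405) = (48,625/405)×178 + (405/2)×45.5 = $30,584.74
TC(1,187) = (48,625/1,187)×178 + (1,187/2)×45.5 = $34,295.95
Cheaper: Q = 405.  Difference = $3,711.21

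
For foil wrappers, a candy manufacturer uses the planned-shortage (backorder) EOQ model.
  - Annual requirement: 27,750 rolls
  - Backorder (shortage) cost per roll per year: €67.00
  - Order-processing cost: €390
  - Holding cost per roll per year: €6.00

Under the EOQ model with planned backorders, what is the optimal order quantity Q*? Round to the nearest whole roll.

1,983 rolls

Q* = √(2DS/H) · √((H + b)/b)
   = √(2 × 27,750 × 390 / 6) · √((6 + 67) / 67)
   = 1,899.342 × 1.0438 ≈ 1,982.56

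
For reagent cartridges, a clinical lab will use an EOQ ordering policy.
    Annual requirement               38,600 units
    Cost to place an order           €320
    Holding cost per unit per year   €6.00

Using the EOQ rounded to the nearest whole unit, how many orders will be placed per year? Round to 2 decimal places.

EOQ = √(2DS/H) = √(2 × 38,600 × 320 / 6)
    = √(4,117,333.33) ≈ 2,029.12 → Q = 2,029
Orders per year = D/Q = 38,600 / 2,029 = 19.024

19.02 orders per year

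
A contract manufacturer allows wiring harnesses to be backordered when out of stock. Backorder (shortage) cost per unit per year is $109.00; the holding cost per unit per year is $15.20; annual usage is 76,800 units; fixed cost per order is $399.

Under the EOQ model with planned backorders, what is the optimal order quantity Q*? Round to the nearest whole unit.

Basic EOQ = √(2·76,800·399/15.2) = 2,007.984
Backorder adjustment √((H+b)/b) = √((15.2+109)/109) = 1.0675
Q* = 2,007.984 × 1.0675 ≈ 2,143.42

2,143 units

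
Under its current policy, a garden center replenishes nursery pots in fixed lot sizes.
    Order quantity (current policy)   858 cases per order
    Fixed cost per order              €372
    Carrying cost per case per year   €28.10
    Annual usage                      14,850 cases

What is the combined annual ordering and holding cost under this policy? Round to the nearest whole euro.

Ordering: D/Q × S = 14,850/858 × €372 = €6,438.46
Holding:  Q/2 × H = 858/2 × €28.1 = €12,054.90
Total = €6,438.46 + €12,054.90 = €18,493.36

€18,493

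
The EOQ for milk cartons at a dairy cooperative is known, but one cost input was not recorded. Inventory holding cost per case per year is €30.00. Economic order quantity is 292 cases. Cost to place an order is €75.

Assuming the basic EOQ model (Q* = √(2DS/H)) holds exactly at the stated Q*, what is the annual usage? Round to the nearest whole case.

EOQ relation: Q² = 2DS/H, so rearrange for the unknown.
D = Q²H / (2S) = 292² × 30 / (2 × 75) = 17,052.80

17,053 cases per year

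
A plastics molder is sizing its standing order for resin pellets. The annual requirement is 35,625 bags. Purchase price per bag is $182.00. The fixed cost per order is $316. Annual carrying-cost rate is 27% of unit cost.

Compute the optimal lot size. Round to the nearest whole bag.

677 bags

Holding cost per bag per year: H = 27% × $182 = $49.1400
2DS/H = 2·35,625·316/49.14 = 458,180.71
EOQ = √458,180.71 ≈ 676.89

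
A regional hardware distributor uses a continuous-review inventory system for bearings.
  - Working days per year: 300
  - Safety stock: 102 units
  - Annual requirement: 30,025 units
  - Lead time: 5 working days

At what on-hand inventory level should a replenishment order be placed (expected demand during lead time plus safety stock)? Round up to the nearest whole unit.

603 units

Daily demand d = 30,025 / 300 = 100.083 units/day
Demand during lead time = 100.083 × 5 = 500.42
Reorder point = 500.42 + 102 = 602.42 → round up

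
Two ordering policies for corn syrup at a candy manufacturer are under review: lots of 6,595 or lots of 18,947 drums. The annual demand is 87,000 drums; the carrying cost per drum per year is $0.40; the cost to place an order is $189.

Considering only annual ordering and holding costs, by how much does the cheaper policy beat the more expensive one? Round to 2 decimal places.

$844.99

Annual cost at Q: ordering D·S/Q plus holding Q·H/2.
TC(6,595) = (87,000/6,595)×189 + (6,595/2)×0.4 = $3,812.25
TC(18,947) = (87,000/18,947)×189 + (18,947/2)×0.4 = $4,657.24
Lots of 6,595 are cheaper by $844.99.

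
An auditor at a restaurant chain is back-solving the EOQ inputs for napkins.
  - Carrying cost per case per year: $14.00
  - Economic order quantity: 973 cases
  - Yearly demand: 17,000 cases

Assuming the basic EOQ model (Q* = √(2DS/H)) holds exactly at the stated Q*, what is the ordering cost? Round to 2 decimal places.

EOQ relation: Q² = 2DS/H, so rearrange for the unknown.
S = Q²H / (2D) = 973² × 14 / (2 × 17,000) = 389.8296

$389.83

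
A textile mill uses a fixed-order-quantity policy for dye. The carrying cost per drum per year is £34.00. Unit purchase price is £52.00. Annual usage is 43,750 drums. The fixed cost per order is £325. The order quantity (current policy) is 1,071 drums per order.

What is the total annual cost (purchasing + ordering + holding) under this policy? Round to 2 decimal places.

Annual ordering cost = (D/Q)·S = (43,750/1,071) × 325 = £13,276.14
Annual holding cost  = (Q/2)·H = (1,071/2) × 34 = £18,207.00
Purchase cost = D·C = 43,750 × 52 = £2,275,000.00
Total = £13,276.14 + £18,207.00 + £2,275,000.00 = £2,306,483.14

£2,306,483.14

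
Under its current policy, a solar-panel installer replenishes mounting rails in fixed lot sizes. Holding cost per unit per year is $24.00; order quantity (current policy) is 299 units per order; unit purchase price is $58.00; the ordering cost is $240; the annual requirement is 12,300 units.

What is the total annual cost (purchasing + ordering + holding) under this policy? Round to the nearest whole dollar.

Ordering: D/Q × S = 12,300/299 × $240 = $9,872.91
Holding:  Q/2 × H = 299/2 × $24 = $3,588.00
Purchase cost = D·C = 12,300 × 58 = $713,400.00
Total = $9,872.91 + $3,588.00 + $713,400.00 = $726,860.91

$726,861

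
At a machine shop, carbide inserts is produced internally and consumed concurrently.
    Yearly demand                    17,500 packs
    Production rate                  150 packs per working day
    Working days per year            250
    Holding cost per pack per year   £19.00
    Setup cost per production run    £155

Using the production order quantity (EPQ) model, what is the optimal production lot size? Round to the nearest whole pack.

d = 17,500/250 = 70.0000 packs/day;  effective holding cost H(1 − d/p) = 19·(1 − 70.0000/150) = 10.13333
Q* = √(2DS / H_eff) = √(2·17,500·155 / 10.13333) ≈ 731.68

732 packs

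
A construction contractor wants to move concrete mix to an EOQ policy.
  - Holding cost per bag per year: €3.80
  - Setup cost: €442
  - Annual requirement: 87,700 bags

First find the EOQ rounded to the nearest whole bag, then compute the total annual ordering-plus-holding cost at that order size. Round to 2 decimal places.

€17,163.97

EOQ = √(2DS/H) = √(2 × 87,700 × 442 / 3.8)
    = √(20,401,789.47) ≈ 4,516.83 → Q = 4,517 bags
Annual ordering cost = (D/Q)·S = (87,700/4,517) × 442 = €8,581.67
Annual holding cost  = (Q/2)·H = (4,517/2) × 3.8 = €8,582.30
Total = €8,581.67 + €8,582.30 = €17,163.97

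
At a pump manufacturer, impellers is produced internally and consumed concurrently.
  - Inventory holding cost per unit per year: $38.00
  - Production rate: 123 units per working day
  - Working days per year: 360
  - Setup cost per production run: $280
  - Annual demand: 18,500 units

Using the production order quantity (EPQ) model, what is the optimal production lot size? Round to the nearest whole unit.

684 units

d = 18,500/360 = 51.3889 units/day;  effective holding cost H(1 − d/p) = 38·(1 − 51.3889/123) = 22.12376
Q* = √(2DS / H_eff) = √(2·18,500·280 / 22.12376) ≈ 684.31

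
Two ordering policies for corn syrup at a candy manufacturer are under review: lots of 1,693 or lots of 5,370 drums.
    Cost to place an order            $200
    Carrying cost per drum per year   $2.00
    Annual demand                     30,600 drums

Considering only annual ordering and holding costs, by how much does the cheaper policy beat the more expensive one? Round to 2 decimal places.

TC(Q) = (D/Q)S + (Q/2)H
TC(1,693) = (30,600/1,693)×200 + (1,693/2)×2 = $5,307.88
TC(5,370) = (30,600/5,370)×200 + (5,370/2)×2 = $6,509.66
Cheaper: Q = 1,693.  Difference = $1,201.78

$1,201.78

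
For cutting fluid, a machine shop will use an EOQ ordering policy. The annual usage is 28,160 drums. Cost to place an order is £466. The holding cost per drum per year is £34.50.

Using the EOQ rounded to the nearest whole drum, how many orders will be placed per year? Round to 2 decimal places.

32.29 orders per year

2DS/H = 2·28,160·466/34.5 = 760,728.12
EOQ = √760,728.12 ≈ 872.20 → Q = 872
N = D/Q = 28,160/872 ≈ 32.294 orders/yr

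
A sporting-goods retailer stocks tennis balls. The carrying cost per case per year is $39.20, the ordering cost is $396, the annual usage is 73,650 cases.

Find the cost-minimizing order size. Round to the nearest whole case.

2DS/H = 2·73,650·396/39.2 = 1,488,030.61
EOQ = √1,488,030.61 ≈ 1,219.85

1,220 cases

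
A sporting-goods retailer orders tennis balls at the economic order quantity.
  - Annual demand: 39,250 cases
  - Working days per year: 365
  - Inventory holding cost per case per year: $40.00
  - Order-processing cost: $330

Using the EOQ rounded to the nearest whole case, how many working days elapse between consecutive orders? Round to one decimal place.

Q* = √(2·D·S / H) = √(2·39,250·330 / 40) = √647,625.0 ≈ 804.75 → Q = 805 cases
Days between orders = 365 / (D/Q) = 365 / 48.758 ≈ 7.486

7.5 days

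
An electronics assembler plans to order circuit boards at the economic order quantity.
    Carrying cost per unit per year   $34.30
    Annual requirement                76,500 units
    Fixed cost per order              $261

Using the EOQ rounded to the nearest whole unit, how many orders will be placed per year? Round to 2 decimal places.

70.90 orders per year

2DS/H = 2·76,500·261/34.3 = 1,164,227.41
EOQ = √1,164,227.41 ≈ 1,078.99 → Q = 1,079
N = D/Q = 76,500/1,079 ≈ 70.899 orders/yr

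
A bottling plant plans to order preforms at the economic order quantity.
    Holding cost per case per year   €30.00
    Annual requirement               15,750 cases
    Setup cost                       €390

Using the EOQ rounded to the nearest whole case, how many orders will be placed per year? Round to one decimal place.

Optimal lot size Q* = (2 × 15,750 × €390 / €30)^½ ≈ 639.92 → Q = 640
Orders per year = D/Q = 15,750 / 640 = 24.609

24.6 orders per year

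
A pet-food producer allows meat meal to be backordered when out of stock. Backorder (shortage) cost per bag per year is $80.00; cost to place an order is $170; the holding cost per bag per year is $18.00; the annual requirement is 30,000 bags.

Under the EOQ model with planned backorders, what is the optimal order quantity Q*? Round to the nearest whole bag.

833 bags

Basic EOQ = √(2·30,000·170/18) = 752.773
Backorder adjustment √((H+b)/b) = √((18+80)/80) = 1.1068
Q* = 752.773 × 1.1068 ≈ 833.17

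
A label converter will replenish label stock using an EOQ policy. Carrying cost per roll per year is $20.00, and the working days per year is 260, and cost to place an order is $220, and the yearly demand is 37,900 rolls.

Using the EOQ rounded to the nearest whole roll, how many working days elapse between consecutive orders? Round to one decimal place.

6.3 days

2DS/H = 2·37,900·220/20 = 833,800.00
EOQ = √833,800.00 ≈ 913.13 → Q = 913 rolls
Cycle time = (working days × Q)/D = (260 × 913) / 37,900 = 6.263 days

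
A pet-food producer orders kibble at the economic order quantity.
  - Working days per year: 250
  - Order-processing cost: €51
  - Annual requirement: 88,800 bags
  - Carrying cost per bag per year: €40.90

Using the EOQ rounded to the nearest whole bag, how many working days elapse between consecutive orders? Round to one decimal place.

1.3 days

2DS/H = 2·88,800·51/40.9 = 221,457.21
EOQ = √221,457.21 ≈ 470.59 → Q = 471 bags
T = Q/D × 250 days = 471/88,800 × 250 = 1.326 days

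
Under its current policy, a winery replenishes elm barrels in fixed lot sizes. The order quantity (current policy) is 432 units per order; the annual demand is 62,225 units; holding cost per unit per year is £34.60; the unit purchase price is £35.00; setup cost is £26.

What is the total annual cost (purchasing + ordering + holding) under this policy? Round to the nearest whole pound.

£2,189,094

Annual ordering cost = (D/Q)·S = (62,225/432) × 26 = £3,745.02
Annual holding cost  = (Q/2)·H = (432/2) × 34.6 = £7,473.60
Purchase cost = D·C = 62,225 × 35 = £2,177,875.00
Total = £3,745.02 + £7,473.60 + £2,177,875.00 = £2,189,093.62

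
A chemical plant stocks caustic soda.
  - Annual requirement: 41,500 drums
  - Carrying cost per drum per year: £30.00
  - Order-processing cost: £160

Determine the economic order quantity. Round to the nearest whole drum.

665 drums

Q* = √(2·D·S / H) = √(2·41,500·160 / 30) = √442,666.7 ≈ 665.33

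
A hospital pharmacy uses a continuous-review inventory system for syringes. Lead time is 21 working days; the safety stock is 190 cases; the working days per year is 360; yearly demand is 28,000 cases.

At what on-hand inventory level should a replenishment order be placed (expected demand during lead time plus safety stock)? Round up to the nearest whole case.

Daily demand d = 28,000 / 360 = 77.778 cases/day
Demand during lead time = 77.778 × 21 = 1,633.33
Reorder point = 1,633.33 + 190 = 1,823.33 → round up

1,824 cases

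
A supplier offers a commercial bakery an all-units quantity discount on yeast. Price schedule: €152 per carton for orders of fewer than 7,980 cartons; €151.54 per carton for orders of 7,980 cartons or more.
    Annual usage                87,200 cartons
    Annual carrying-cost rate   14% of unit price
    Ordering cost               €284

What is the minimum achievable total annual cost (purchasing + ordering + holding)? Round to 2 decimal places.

H₁ = 14%×€152 = €21.2800;  H₂ = 14%×€151.54 = €21.2156
EOQ₁ = √(2×87,200×284/21.2800) = 1,525.62  (< 7,980, feasible at tier 1)
EOQ₂ = √(2×87,200×284/21.2156) = 1,527.93  (< 7,980 → use Q = 7,980 at tier-2 price)
TC(tier 1 (EOQ₁), Q≈1,525.6) = €13,286,865.21
TC(tier 2, Q≈7,980.0) = €13,302,041.60
Minimum at tier 1 (EOQ₁): €13,286,865.21

€13,286,865.21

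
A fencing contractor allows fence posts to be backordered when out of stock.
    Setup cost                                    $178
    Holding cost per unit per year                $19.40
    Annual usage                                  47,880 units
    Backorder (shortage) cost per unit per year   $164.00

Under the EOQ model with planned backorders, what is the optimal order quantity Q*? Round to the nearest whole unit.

991 units

Basic EOQ = √(2·47,880·178/19.4) = 937.349
Backorder adjustment √((H+b)/b) = √((19.4+164)/164) = 1.0575
Q* = 937.349 × 1.0575 ≈ 991.24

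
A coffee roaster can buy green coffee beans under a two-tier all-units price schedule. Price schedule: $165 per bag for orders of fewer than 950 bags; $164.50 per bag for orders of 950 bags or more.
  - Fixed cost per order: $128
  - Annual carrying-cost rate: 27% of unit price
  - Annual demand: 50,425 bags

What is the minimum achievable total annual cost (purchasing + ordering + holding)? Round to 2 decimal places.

$8,322,803.73

H₁ = 27%×$165 = $44.5500;  H₂ = 27%×$164.50 = $44.4150
EOQ₁ = √(2×50,425×128/44.5500) = 538.29  (< 950, feasible at tier 1)
EOQ₂ = √(2×50,425×128/44.4150) = 539.11  (< 950 → use Q = 950 at tier-2 price)
TC(tier 1 (EOQ₁), Q≈538.3) = $8,344,105.97
TC(tier 2, Q≈950.0) = $8,322,803.73
Minimum at tier 2: $8,322,803.73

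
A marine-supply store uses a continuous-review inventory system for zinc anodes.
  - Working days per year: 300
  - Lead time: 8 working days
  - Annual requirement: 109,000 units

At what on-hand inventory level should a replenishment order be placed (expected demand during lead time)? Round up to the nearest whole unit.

Daily demand d = 109,000 / 300 = 363.333 units/day
Demand during lead time = 363.333 × 8 = 2,906.67
Reorder point = 2,906.67 → round up

2,907 units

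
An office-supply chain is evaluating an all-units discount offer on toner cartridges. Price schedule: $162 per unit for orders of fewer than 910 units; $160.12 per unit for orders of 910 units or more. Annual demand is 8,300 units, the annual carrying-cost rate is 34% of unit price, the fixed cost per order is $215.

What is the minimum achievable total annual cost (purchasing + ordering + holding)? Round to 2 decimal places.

H₁ = 34%×$162 = $55.0800;  H₂ = 34%×$160.12 = $54.4408
EOQ₁ = √(2×8,300×215/55.0800) = 254.55  (< 910, feasible at tier 1)
EOQ₂ = √(2×8,300×215/54.4408) = 256.04  (< 910 → use Q = 910 at tier-2 price)
TC(tier 1 (EOQ₁), Q≈254.6) = $1,358,620.72
TC(tier 2, Q≈910.0) = $1,355,727.55
Minimum at tier 2: $1,355,727.55

$1,355,727.55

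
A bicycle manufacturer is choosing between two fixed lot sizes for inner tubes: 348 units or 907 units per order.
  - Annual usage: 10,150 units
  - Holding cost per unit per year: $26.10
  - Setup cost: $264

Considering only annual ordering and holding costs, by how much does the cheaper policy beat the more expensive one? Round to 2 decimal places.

For each Q, cost = (D/Q)·S + (Q/2)·H.
TC(348) = (10,150/348)×264 + (348/2)×26.1 = $12,241.40
TC(907) = (10,150/907)×264 + (907/2)×26.1 = $14,790.71
|ΔTC| = |$12,241.40 − $14,790.71| = $2,549.31

$2,549.31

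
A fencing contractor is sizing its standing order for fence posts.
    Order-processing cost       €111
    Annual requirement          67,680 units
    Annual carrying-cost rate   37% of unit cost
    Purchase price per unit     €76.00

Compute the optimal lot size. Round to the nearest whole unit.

731 units

H = i·C = 0.37 × €76 = €28.1200 per unit-year
Q* = √(2·D·S / H) = √(2·67,680·111 / 28.12) = √534,315.8 ≈ 730.97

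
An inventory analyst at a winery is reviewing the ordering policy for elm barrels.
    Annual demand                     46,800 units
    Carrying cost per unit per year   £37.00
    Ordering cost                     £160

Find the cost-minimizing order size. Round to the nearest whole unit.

EOQ = √(2DS/H) = √(2 × 46,800 × 160 / 37)
    = √(404,756.76) ≈ 636.20

636 units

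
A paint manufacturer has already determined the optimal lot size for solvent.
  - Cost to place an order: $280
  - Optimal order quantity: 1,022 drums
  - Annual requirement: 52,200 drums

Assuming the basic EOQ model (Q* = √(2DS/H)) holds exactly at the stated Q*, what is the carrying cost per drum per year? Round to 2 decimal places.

Since Q* = (2DS/H)^½, squaring gives Q*²·H = 2DS.
H = 2DS / Q² = 2 × 52,200 × 280 / 1,022² = 27.9870

$27.99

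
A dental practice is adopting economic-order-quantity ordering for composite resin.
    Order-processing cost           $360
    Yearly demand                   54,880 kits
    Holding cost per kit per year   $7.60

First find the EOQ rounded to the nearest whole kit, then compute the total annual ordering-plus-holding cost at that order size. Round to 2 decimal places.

2DS/H = 2·54,880·360/7.6 = 5,199,157.89
EOQ = √5,199,157.89 ≈ 2,280.17 → Q = 2,280 kits
Annual ordering cost = (D/Q)·S = (54,880/2,280) × 360 = $8,665.26
Annual holding cost  = (Q/2)·H = (2,280/2) × 7.6 = $8,664.00
Total = $8,665.26 + $8,664.00 = $17,329.26

$17,329.26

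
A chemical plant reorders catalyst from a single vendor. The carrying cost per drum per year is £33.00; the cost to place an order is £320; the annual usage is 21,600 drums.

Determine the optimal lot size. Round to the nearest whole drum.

647 drums

Optimal lot size Q* = (2 × 21,600 × £320 / £33)^½ ≈ 647.23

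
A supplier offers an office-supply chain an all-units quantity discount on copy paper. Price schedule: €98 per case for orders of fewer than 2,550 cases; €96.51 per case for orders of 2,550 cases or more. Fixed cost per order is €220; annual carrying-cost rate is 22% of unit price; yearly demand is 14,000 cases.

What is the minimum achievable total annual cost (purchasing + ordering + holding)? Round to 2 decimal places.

€1,379,418.90

H₁ = 22%×€98 = €21.5600;  H₂ = 22%×€96.51 = €21.2322
EOQ₁ = √(2×14,000×220/21.5600) = 534.52  (< 2,550, feasible at tier 1)
EOQ₂ = √(2×14,000×220/21.2322) = 538.63  (< 2,550 → use Q = 2,550 at tier-2 price)
TC(tier 1 (EOQ₁), Q≈534.5) = €1,383,524.30
TC(tier 2, Q≈2,550.0) = €1,379,418.90
Minimum at tier 2: €1,379,418.90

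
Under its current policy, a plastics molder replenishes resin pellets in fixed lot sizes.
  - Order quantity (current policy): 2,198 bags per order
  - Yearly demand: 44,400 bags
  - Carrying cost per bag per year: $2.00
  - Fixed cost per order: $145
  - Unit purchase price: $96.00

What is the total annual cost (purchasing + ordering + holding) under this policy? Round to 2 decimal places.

$4,267,527.03

Orders/yr = 44,400/2,198 = 20.200; ordering cost = 20.200 × $145 = $2,929.03
Average inventory = 2,198/2 = 1099; holding cost = 1099 × $2 = $2,198.00
Purchase cost = D·C = 44,400 × 96 = $4,262,400.00
Total = $2,929.03 + $2,198.00 + $4,262,400.00 = $4,267,527.03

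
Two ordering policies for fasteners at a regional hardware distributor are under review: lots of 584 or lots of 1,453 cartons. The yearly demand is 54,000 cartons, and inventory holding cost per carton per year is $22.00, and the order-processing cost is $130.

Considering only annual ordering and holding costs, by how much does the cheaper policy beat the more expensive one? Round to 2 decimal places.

For each Q, cost = (D/Q)·S + (Q/2)·H.
TC(584) = (54,000/584)×130 + (584/2)×22 = $18,444.55
TC(1,453) = (54,000/1,453)×130 + (1,453/2)×22 = $20,814.38
|ΔTC| = |$18,444.55 − $20,814.38| = $2,369.84

$2,369.84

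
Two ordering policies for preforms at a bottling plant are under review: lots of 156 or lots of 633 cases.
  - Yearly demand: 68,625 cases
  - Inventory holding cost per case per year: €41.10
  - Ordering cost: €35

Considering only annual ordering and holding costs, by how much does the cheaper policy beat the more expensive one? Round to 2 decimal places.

€1,799.85

TC(Q) = (D/Q)S + (Q/2)H
TC(156) = (68,625/156)×35 + (156/2)×41.1 = €18,602.43
TC(633) = (68,625/633)×35 + (633/2)×41.1 = €16,802.58
|ΔTC| = |€18,602.43 − €16,802.58| = €1,799.85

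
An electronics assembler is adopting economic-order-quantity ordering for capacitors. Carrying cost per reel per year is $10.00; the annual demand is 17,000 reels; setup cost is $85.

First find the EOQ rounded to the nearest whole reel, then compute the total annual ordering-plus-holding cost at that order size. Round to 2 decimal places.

$5,375.87

Optimal lot size Q* = (2 × 17,000 × $85 / $10)^½ ≈ 537.59 → Q = 538 reels
Annual ordering cost = (D/Q)·S = (17,000/538) × 85 = $2,685.87
Annual holding cost  = (Q/2)·H = (538/2) × 10 = $2,690.00
Total = $2,685.87 + $2,690.00 = $5,375.87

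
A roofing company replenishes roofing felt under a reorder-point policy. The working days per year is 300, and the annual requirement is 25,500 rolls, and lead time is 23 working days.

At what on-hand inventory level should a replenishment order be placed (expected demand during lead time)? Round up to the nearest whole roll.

1,955 rolls

Daily demand d = 25,500 / 300 = 85.000 rolls/day
Demand during lead time = 85.000 × 23 = 1,955.00
Reorder point = 1,955.00 → round up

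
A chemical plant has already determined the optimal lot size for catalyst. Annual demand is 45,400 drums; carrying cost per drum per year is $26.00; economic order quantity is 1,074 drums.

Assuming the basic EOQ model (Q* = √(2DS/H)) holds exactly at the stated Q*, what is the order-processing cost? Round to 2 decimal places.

$330.29

Since Q* = (2DS/H)^½, squaring gives Q*²·H = 2DS.
S = Q²H / (2D) = 1,074² × 26 / (2 × 45,400) = 330.2905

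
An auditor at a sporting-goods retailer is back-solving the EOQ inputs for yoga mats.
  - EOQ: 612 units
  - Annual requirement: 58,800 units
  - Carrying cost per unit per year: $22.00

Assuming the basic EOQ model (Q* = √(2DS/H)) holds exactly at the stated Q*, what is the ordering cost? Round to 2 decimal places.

From Q* = √(2DS/H) ⇒ Q*² = 2DS/H.
S = Q²H / (2D) = 612² × 22 / (2 × 58,800) = 70.0678

$70.07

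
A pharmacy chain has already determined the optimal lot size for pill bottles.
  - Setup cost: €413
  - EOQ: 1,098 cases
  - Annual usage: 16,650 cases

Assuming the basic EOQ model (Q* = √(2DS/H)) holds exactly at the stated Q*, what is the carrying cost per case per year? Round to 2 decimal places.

€11.41

Since Q* = (2DS/H)^½, squaring gives Q*²·H = 2DS.
H = 2DS / Q² = 2 × 16,650 × 413 / 1,098² = 11.4075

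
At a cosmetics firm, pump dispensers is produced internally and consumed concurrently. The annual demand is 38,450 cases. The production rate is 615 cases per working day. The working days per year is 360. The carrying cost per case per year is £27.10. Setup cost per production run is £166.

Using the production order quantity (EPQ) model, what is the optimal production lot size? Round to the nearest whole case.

755 cases

d = 38,450/360 = 106.8056 cases/day;  effective holding cost H(1 − d/p) = 27.1·(1 − 106.8056/615) = 22.39361
Q* = √(2DS / H_eff) = √(2·38,450·166 / 22.39361) ≈ 755.01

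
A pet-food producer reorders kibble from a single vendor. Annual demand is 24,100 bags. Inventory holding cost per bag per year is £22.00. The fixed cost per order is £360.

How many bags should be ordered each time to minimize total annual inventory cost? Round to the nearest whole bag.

2DS/H = 2·24,100·360/22 = 788,727.27
EOQ = √788,727.27 ≈ 888.10

888 bags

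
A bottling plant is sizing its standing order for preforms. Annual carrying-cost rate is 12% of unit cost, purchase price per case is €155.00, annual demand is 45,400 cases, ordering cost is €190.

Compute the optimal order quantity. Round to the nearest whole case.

963 cases

H = i·C = 0.12 × €155 = €18.6000 per case-year
2DS/H = 2·45,400·190/18.6 = 927,526.88
EOQ = √927,526.88 ≈ 963.08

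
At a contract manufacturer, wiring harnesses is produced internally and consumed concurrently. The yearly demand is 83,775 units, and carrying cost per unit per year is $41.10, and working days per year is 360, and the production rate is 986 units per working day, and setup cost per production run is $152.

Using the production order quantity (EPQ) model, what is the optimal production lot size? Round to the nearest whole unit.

Daily demand d = 83,775/360 = 232.708; p = 986; 1 − d/p = 0.76399
EPQ = √(2DS / (H(1 − d/p)))
    = √(2 × 83,775 × 152 / (41.1 × 0.76399)) ≈ 900.60

901 units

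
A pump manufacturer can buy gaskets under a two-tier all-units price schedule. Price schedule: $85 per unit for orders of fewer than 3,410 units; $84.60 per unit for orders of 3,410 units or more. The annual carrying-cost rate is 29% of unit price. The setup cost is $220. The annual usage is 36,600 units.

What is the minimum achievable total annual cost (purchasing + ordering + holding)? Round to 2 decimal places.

$3,130,923.95

H₁ = 29%×$85 = $24.6500;  H₂ = 29%×$84.60 = $24.5340
EOQ₁ = √(2×36,600×220/24.6500) = 808.27  (< 3,410, feasible at tier 1)
EOQ₂ = √(2×36,600×220/24.5340) = 810.18  (< 3,410 → use Q = 3,410 at tier-2 price)
TC(tier 1 (EOQ₁), Q≈808.3) = $3,130,923.95
TC(tier 2, Q≈3,410.0) = $3,140,551.76
Minimum at tier 1 (EOQ₁): $3,130,923.95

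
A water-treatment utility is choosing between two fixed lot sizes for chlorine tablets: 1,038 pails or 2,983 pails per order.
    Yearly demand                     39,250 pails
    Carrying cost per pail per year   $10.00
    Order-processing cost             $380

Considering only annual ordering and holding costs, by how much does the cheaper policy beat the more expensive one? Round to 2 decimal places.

$356.02

For each Q, cost = (D/Q)·S + (Q/2)·H.
TC(1,038) = (39,250/1,038)×380 + (1,038/2)×10 = $19,558.98
TC(2,983) = (39,250/2,983)×380 + (2,983/2)×10 = $19,915.00
Lots of 1,038 are cheaper by $356.02.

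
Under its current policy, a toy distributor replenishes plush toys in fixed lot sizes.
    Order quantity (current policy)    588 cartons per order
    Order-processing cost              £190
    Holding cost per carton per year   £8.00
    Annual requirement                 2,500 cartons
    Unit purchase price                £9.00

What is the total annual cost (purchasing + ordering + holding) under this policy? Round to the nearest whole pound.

£25,660

Annual ordering cost = (D/Q)·S = (2,500/588) × 190 = £807.82
Annual holding cost  = (Q/2)·H = (588/2) × 8 = £2,352.00
Purchase cost = D·C = 2,500 × 9 = £22,500.00
Total = £807.82 + £2,352.00 + £22,500.00 = £25,659.82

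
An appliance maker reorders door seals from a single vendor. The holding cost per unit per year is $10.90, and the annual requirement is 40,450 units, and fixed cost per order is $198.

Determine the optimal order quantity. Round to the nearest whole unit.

1,212 units

Optimal lot size Q* = (2 × 40,450 × $198 / $10.9)^½ ≈ 1,212.25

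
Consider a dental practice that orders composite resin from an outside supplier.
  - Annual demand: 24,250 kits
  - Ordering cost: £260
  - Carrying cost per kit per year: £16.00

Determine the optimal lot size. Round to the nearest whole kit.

888 kits

Q* = √(2·D·S / H) = √(2·24,250·260 / 16) = √788,125.0 ≈ 887.76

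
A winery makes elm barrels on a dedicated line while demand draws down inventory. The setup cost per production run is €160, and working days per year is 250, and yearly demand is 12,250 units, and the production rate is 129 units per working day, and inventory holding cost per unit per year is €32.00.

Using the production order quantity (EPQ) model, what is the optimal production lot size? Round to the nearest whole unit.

Daily demand d = 12,250/250 = 49.000; p = 129; 1 − d/p = 0.62016
EPQ = √(2DS / (H(1 − d/p)))
    = √(2 × 12,250 × 160 / (32 × 0.62016)) ≈ 444.44

444 units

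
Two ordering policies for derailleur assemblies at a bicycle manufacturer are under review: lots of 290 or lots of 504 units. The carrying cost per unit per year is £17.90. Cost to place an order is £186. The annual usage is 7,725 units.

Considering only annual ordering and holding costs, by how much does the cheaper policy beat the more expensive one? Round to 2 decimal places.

£188.46

Annual cost at Q: ordering D·S/Q plus holding Q·H/2.
TC(290) = (7,725/290)×186 + (290/2)×17.9 = £7,550.16
TC(504) = (7,725/504)×186 + (504/2)×17.9 = £7,361.69
Cheaper: Q = 504.  Difference = £188.46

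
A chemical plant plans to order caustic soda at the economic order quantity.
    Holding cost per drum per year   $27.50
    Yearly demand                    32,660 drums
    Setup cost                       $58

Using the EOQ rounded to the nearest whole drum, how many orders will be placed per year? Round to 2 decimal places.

88.03 orders per year

Q* = √(2·D·S / H) = √(2·32,660·58 / 27.5) = √137,765.8 ≈ 371.17 → Q = 371
Orders per year = D/Q = 32,660 / 371 = 88.032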